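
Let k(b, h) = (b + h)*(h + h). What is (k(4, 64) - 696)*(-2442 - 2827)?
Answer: -42194152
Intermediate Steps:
k(b, h) = 2*h*(b + h) (k(b, h) = (b + h)*(2*h) = 2*h*(b + h))
(k(4, 64) - 696)*(-2442 - 2827) = (2*64*(4 + 64) - 696)*(-2442 - 2827) = (2*64*68 - 696)*(-5269) = (8704 - 696)*(-5269) = 8008*(-5269) = -42194152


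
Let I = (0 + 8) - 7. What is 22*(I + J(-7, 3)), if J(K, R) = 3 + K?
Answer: -66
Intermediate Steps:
I = 1 (I = 8 - 7 = 1)
22*(I + J(-7, 3)) = 22*(1 + (3 - 7)) = 22*(1 - 4) = 22*(-3) = -66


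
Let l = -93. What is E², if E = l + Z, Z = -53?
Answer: 21316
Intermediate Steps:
E = -146 (E = -93 - 53 = -146)
E² = (-146)² = 21316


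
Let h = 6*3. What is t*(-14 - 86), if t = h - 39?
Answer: 2100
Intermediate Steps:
h = 18
t = -21 (t = 18 - 39 = -21)
t*(-14 - 86) = -21*(-14 - 86) = -21*(-100) = 2100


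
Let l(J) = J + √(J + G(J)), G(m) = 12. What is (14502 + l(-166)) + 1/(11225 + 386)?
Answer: 166455297/11611 + I*√154 ≈ 14336.0 + 12.41*I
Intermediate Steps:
l(J) = J + √(12 + J) (l(J) = J + √(J + 12) = J + √(12 + J))
(14502 + l(-166)) + 1/(11225 + 386) = (14502 + (-166 + √(12 - 166))) + 1/(11225 + 386) = (14502 + (-166 + √(-154))) + 1/11611 = (14502 + (-166 + I*√154)) + 1/11611 = (14336 + I*√154) + 1/11611 = 166455297/11611 + I*√154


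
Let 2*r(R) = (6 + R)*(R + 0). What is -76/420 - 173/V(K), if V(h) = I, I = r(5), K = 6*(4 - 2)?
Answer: -1495/231 ≈ -6.4719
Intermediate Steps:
K = 12 (K = 6*2 = 12)
r(R) = R*(6 + R)/2 (r(R) = ((6 + R)*(R + 0))/2 = ((6 + R)*R)/2 = (R*(6 + R))/2 = R*(6 + R)/2)
I = 55/2 (I = (1/2)*5*(6 + 5) = (1/2)*5*11 = 55/2 ≈ 27.500)
V(h) = 55/2
-76/420 - 173/V(K) = -76/420 - 173/55/2 = -76*1/420 - 173*2/55 = -19/105 - 346/55 = -1495/231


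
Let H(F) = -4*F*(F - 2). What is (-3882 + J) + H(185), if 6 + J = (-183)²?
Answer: -105819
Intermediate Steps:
J = 33483 (J = -6 + (-183)² = -6 + 33489 = 33483)
H(F) = -4*F*(-2 + F)
(-3882 + J) + H(185) = (-3882 + 33483) + 4*185*(2 - 1*185) = 29601 + 4*185*(2 - 185) = 29601 + 4*185*(-183) = 29601 - 135420 = -105819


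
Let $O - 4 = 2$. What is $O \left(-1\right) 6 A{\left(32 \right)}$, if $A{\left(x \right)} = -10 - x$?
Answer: $1512$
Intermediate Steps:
$O = 6$ ($O = 4 + 2 = 6$)
$O \left(-1\right) 6 A{\left(32 \right)} = 6 \left(-1\right) 6 \left(-10 - 32\right) = \left(-6\right) 6 \left(-10 - 32\right) = \left(-36\right) \left(-42\right) = 1512$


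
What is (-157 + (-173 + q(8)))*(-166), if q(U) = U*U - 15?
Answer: 46646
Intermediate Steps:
q(U) = -15 + U² (q(U) = U² - 15 = -15 + U²)
(-157 + (-173 + q(8)))*(-166) = (-157 + (-173 + (-15 + 8²)))*(-166) = (-157 + (-173 + (-15 + 64)))*(-166) = (-157 + (-173 + 49))*(-166) = (-157 - 124)*(-166) = -281*(-166) = 46646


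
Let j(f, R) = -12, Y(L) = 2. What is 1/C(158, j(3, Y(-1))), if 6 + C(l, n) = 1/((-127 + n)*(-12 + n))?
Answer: -3336/20015 ≈ -0.16668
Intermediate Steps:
C(l, n) = -6 + 1/((-127 + n)*(-12 + n))
1/C(158, j(3, Y(-1))) = 1/((-9143 - 6*(-12)² + 834*(-12))/(1524 + (-12)² - 139*(-12))) = 1/((-9143 - 6*144 - 10008)/(1524 + 144 + 1668)) = 1/((-9143 - 864 - 10008)/3336) = 1/((1/3336)*(-20015)) = 1/(-20015/3336) = -3336/20015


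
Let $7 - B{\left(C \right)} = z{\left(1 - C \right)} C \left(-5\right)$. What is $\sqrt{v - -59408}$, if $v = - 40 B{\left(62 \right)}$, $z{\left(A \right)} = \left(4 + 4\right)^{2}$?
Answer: $606 i \sqrt{2} \approx 857.01 i$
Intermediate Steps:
$z{\left(A \right)} = 64$ ($z{\left(A \right)} = 8^{2} = 64$)
$B{\left(C \right)} = 7 + 320 C$ ($B{\left(C \right)} = 7 - 64 C \left(-5\right) = 7 - - 320 C = 7 + 320 C$)
$v = -793880$ ($v = - 40 \left(7 + 320 \cdot 62\right) = - 40 \left(7 + 19840\right) = \left(-40\right) 19847 = -793880$)
$\sqrt{v - -59408} = \sqrt{-793880 - -59408} = \sqrt{-793880 + 59408} = \sqrt{-734472} = 606 i \sqrt{2}$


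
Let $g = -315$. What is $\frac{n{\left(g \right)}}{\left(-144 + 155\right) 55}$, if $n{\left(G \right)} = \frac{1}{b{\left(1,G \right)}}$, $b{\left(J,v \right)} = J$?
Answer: $\frac{1}{605} \approx 0.0016529$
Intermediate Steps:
$n{\left(G \right)} = 1$ ($n{\left(G \right)} = 1^{-1} = 1$)
$\frac{n{\left(g \right)}}{\left(-144 + 155\right) 55} = 1 \frac{1}{\left(-144 + 155\right) 55} = 1 \frac{1}{11 \cdot 55} = 1 \cdot \frac{1}{605} = \frac{1}{605}$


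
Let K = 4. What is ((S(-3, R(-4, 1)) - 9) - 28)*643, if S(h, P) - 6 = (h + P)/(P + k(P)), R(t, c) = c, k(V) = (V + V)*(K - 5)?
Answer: -18647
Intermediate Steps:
k(V) = -2*V (k(V) = (V + V)*(4 - 5) = (2*V)*(-1) = -2*V)
S(h, P) = 6 - (P + h)/P (S(h, P) = 6 + (h + P)/(P - 2*P) = 6 + (P + h)/((-P)) = 6 + (P + h)*(-1/P) = 6 - (P + h)/P)
((S(-3, R(-4, 1)) - 9) - 28)*643 = (((5 - 1*(-3)/1) - 9) - 28)*643 = (((5 - 1*(-3)*1) - 9) - 28)*643 = (((5 + 3) - 9) - 28)*643 = ((8 - 9) - 28)*643 = (-1 - 28)*643 = -29*643 = -18647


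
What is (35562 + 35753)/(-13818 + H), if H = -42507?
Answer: -14263/11265 ≈ -1.2661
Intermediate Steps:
(35562 + 35753)/(-13818 + H) = (35562 + 35753)/(-13818 - 42507) = 71315/(-56325) = 71315*(-1/56325) = -14263/11265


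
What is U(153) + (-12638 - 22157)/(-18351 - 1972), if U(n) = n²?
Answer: 475775902/20323 ≈ 23411.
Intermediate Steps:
U(153) + (-12638 - 22157)/(-18351 - 1972) = 153² + (-12638 - 22157)/(-18351 - 1972) = 23409 - 34795/(-20323) = 23409 - 34795*(-1/20323) = 23409 + 34795/20323 = 475775902/20323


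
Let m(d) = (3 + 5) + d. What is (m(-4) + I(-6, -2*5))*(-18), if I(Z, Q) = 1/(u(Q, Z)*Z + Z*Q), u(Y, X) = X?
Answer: -1155/16 ≈ -72.188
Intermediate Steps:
m(d) = 8 + d
I(Z, Q) = 1/(Z² + Q*Z) (I(Z, Q) = 1/(Z*Z + Z*Q) = 1/(Z² + Q*Z))
(m(-4) + I(-6, -2*5))*(-18) = ((8 - 4) + 1/((-6)*(-2*5 - 6)))*(-18) = (4 - 1/(6*(-10 - 6)))*(-18) = (4 - ⅙/(-16))*(-18) = (4 - ⅙*(-1/16))*(-18) = (4 + 1/96)*(-18) = (385/96)*(-18) = -1155/16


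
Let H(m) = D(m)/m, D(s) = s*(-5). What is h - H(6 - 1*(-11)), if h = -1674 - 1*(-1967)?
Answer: 298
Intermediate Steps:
D(s) = -5*s
h = 293 (h = -1674 + 1967 = 293)
H(m) = -5 (H(m) = (-5*m)/m = -5)
h - H(6 - 1*(-11)) = 293 - 1*(-5) = 293 + 5 = 298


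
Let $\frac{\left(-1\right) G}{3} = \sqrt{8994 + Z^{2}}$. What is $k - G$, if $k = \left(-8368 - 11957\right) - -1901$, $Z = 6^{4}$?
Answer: $-18424 + 3 \sqrt{1688610} \approx -14526.0$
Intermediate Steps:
$Z = 1296$
$k = -18424$ ($k = -20325 + 1901 = -18424$)
$G = - 3 \sqrt{1688610}$ ($G = - 3 \sqrt{8994 + 1296^{2}} = - 3 \sqrt{8994 + 1679616} = - 3 \sqrt{1688610} \approx -3898.4$)
$k - G = -18424 - - 3 \sqrt{1688610} = -18424 + 3 \sqrt{1688610}$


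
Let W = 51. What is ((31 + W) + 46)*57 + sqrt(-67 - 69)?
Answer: 7296 + 2*I*sqrt(34) ≈ 7296.0 + 11.662*I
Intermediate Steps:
((31 + W) + 46)*57 + sqrt(-67 - 69) = ((31 + 51) + 46)*57 + sqrt(-67 - 69) = (82 + 46)*57 + sqrt(-136) = 128*57 + 2*I*sqrt(34) = 7296 + 2*I*sqrt(34)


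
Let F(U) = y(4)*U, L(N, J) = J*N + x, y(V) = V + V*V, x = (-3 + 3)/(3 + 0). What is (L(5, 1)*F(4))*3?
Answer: 1200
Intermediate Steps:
x = 0 (x = 0/3 = 0*(⅓) = 0)
y(V) = V + V²
L(N, J) = J*N (L(N, J) = J*N + 0 = J*N)
F(U) = 20*U (F(U) = (4*(1 + 4))*U = (4*5)*U = 20*U)
(L(5, 1)*F(4))*3 = ((1*5)*(20*4))*3 = (5*80)*3 = 400*3 = 1200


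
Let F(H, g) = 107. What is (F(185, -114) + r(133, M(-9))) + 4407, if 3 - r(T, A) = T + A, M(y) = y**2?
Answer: 4303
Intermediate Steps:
r(T, A) = 3 - A - T (r(T, A) = 3 - (T + A) = 3 - (A + T) = 3 + (-A - T) = 3 - A - T)
(F(185, -114) + r(133, M(-9))) + 4407 = (107 + (3 - 1*(-9)**2 - 1*133)) + 4407 = (107 + (3 - 1*81 - 133)) + 4407 = (107 + (3 - 81 - 133)) + 4407 = (107 - 211) + 4407 = -104 + 4407 = 4303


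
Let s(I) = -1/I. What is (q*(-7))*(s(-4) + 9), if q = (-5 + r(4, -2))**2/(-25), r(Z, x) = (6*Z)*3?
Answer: 1162651/100 ≈ 11627.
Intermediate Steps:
r(Z, x) = 18*Z
q = -4489/25 (q = (-5 + 18*4)**2/(-25) = (-5 + 72)**2*(-1/25) = 67**2*(-1/25) = 4489*(-1/25) = -4489/25 ≈ -179.56)
(q*(-7))*(s(-4) + 9) = (-4489/25*(-7))*(-1/(-4) + 9) = 31423*(-1*(-1/4) + 9)/25 = 31423*(1/4 + 9)/25 = (31423/25)*(37/4) = 1162651/100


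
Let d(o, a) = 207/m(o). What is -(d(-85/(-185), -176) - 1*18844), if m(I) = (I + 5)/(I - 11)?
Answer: 1943609/101 ≈ 19244.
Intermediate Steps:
m(I) = (5 + I)/(-11 + I)
d(o, a) = 207*(-11 + o)/(5 + o) (d(o, a) = 207/(((5 + o)/(-11 + o))) = 207*((-11 + o)/(5 + o)) = 207*(-11 + o)/(5 + o))
-(d(-85/(-185), -176) - 1*18844) = -(207*(-11 - 85/(-185))/(5 - 85/(-185)) - 1*18844) = -(207*(-11 - 85*(-1/185))/(5 - 85*(-1/185)) - 18844) = -(207*(-11 + 17/37)/(5 + 17/37) - 18844) = -(207*(-390/37)/(202/37) - 18844) = -(207*(37/202)*(-390/37) - 18844) = -(-40365/101 - 18844) = -1*(-1943609/101) = 1943609/101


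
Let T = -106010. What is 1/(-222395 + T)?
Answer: -1/328405 ≈ -3.0450e-6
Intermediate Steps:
1/(-222395 + T) = 1/(-222395 - 106010) = 1/(-328405) = -1/328405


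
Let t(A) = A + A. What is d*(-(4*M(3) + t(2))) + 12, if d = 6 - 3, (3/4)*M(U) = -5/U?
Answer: 80/3 ≈ 26.667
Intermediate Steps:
t(A) = 2*A
M(U) = -20/(3*U) (M(U) = 4*(-5/U)/3 = -20/(3*U))
d = 3
d*(-(4*M(3) + t(2))) + 12 = 3*(-(4*(-20/3/3) + 2*2)) + 12 = 3*(-(4*(-20/3*⅓) + 4)) + 12 = 3*(-(4*(-20/9) + 4)) + 12 = 3*(-(-80/9 + 4)) + 12 = 3*(-1*(-44/9)) + 12 = 3*(44/9) + 12 = 44/3 + 12 = 80/3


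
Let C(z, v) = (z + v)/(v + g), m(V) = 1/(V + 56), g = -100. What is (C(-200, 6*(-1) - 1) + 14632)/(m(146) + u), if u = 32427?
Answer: 316297862/700877285 ≈ 0.45129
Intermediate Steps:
m(V) = 1/(56 + V)
C(z, v) = (v + z)/(-100 + v) (C(z, v) = (z + v)/(v - 100) = (v + z)/(-100 + v))
(C(-200, 6*(-1) - 1) + 14632)/(m(146) + u) = (((6*(-1) - 1) - 200)/(-100 + (6*(-1) - 1)) + 14632)/(1/(56 + 146) + 32427) = (((-6 - 1) - 200)/(-100 + (-6 - 1)) + 14632)/(1/202 + 32427) = ((-7 - 200)/(-100 - 7) + 14632)/(1/202 + 32427) = (-207/(-107) + 14632)/(6550255/202) = (-1/107*(-207) + 14632)*(202/6550255) = (207/107 + 14632)*(202/6550255) = (1565831/107)*(202/6550255) = 316297862/700877285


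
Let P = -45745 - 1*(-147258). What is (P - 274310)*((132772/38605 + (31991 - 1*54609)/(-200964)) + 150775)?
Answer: -33688861828013544601/1293035870 ≈ -2.6054e+10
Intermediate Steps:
P = 101513 (P = -45745 + 147258 = 101513)
(P - 274310)*((132772/38605 + (31991 - 1*54609)/(-200964)) + 150775) = (101513 - 274310)*((132772/38605 + (31991 - 1*54609)/(-200964)) + 150775) = -172797*((132772*(1/38605) + (31991 - 54609)*(-1/200964)) + 150775) = -172797*((132772/38605 - 22618*(-1/200964)) + 150775) = -172797*((132772/38605 + 11309/100482) + 150775) = -172797*(13777780049/3879107610 + 150775) = -172797*584886227677799/3879107610 = -33688861828013544601/1293035870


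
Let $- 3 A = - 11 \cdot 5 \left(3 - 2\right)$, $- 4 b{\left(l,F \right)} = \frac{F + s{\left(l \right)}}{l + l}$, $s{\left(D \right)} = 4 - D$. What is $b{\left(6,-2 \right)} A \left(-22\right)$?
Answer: $- \frac{605}{18} \approx -33.611$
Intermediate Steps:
$b{\left(l,F \right)} = - \frac{4 + F - l}{8 l}$ ($b{\left(l,F \right)} = - \frac{\left(F - \left(-4 + l\right)\right) \frac{1}{l + l}}{4} = - \frac{\left(4 + F - l\right) \frac{1}{2 l}}{4} = - \frac{\frac{1}{2} \frac{1}{l} \left(4 + F - l\right)}{4} = - \frac{4 + F - l}{8 l}$)
$A = \frac{55}{3}$ ($A = - \frac{\left(-11\right) 5 \left(3 - 2\right)}{3} = - \frac{\left(-11\right) 5 \cdot 1}{3} = - \frac{\left(-11\right) 5}{3} = \left(- \frac{1}{3}\right) \left(-55\right) = \frac{55}{3} \approx 18.333$)
$b{\left(6,-2 \right)} A \left(-22\right) = \frac{-4 + 6 - -2}{8 \cdot 6} \cdot \frac{55}{3} \left(-22\right) = \frac{1}{8} \cdot \frac{1}{6} \left(-4 + 6 + 2\right) \frac{55}{3} \left(-22\right) = \frac{1}{8} \cdot \frac{1}{6} \cdot 4 \cdot \frac{55}{3} \left(-22\right) = \frac{1}{12} \cdot \frac{55}{3} \left(-22\right) = \frac{55}{36} \left(-22\right) = - \frac{605}{18}$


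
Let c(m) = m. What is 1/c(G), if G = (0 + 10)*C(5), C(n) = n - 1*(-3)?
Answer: 1/80 ≈ 0.012500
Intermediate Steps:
C(n) = 3 + n (C(n) = n + 3 = 3 + n)
G = 80 (G = (0 + 10)*(3 + 5) = 10*8 = 80)
1/c(G) = 1/80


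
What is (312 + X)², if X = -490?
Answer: 31684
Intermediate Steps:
(312 + X)² = (312 - 490)² = (-178)² = 31684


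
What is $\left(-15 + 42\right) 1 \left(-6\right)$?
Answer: $-162$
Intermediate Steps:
$\left(-15 + 42\right) 1 \left(-6\right) = 27 \left(-6\right) = -162$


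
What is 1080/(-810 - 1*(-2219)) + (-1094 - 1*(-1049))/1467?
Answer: 168995/229667 ≈ 0.73583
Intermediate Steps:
1080/(-810 - 1*(-2219)) + (-1094 - 1*(-1049))/1467 = 1080/(-810 + 2219) + (-1094 + 1049)*(1/1467) = 1080/1409 - 45*1/1467 = 1080*(1/1409) - 5/163 = 1080/1409 - 5/163 = 168995/229667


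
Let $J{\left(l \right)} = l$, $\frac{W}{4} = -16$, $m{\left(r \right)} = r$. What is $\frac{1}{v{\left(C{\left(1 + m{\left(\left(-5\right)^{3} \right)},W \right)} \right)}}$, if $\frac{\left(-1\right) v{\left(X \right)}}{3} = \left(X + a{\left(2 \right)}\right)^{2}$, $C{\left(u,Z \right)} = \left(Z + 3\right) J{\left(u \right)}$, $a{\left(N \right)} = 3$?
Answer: $- \frac{1}{171778467} \approx -5.8214 \cdot 10^{-9}$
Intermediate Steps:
$W = -64$ ($W = 4 \left(-16\right) = -64$)
$C{\left(u,Z \right)} = u \left(3 + Z\right)$ ($C{\left(u,Z \right)} = \left(Z + 3\right) u = \left(3 + Z\right) u = u \left(3 + Z\right)$)
$v{\left(X \right)} = - 3 \left(3 + X\right)^{2}$ ($v{\left(X \right)} = - 3 \left(X + 3\right)^{2} = - 3 \left(3 + X\right)^{2}$)
$\frac{1}{v{\left(C{\left(1 + m{\left(\left(-5\right)^{3} \right)},W \right)} \right)}} = \frac{1}{\left(-3\right) \left(3 + \left(1 + \left(-5\right)^{3}\right) \left(3 - 64\right)\right)^{2}} = \frac{1}{\left(-3\right) \left(3 + \left(1 - 125\right) \left(-61\right)\right)^{2}} = \frac{1}{\left(-3\right) \left(3 - -7564\right)^{2}} = \frac{1}{\left(-3\right) \left(3 + 7564\right)^{2}} = \frac{1}{\left(-3\right) 7567^{2}} = \frac{1}{\left(-3\right) 57259489} = \frac{1}{-171778467} = - \frac{1}{171778467}$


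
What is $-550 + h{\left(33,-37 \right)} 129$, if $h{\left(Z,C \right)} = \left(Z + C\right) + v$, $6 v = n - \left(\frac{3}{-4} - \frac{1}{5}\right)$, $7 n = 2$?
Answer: $- \frac{291041}{280} \approx -1039.4$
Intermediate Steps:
$n = \frac{2}{7}$ ($n = \frac{1}{7} \cdot 2 = \frac{2}{7} \approx 0.28571$)
$v = \frac{173}{840}$ ($v = \frac{\frac{2}{7} - \left(\frac{3}{-4} - \frac{1}{5}\right)}{6} = \frac{\frac{2}{7} - \left(3 \left(- \frac{1}{4}\right) - \frac{1}{5}\right)}{6} = \frac{\frac{2}{7} - \left(- \frac{3}{4} - \frac{1}{5}\right)}{6} = \frac{\frac{2}{7} - - \frac{19}{20}}{6} = \frac{\frac{2}{7} + \frac{19}{20}}{6} = \frac{1}{6} \cdot \frac{173}{140} = \frac{173}{840} \approx 0.20595$)
$h{\left(Z,C \right)} = \frac{173}{840} + C + Z$ ($h{\left(Z,C \right)} = \left(Z + C\right) + \frac{173}{840} = \left(C + Z\right) + \frac{173}{840} = \frac{173}{840} + C + Z$)
$-550 + h{\left(33,-37 \right)} 129 = -550 + \left(\frac{173}{840} - 37 + 33\right) 129 = -550 - \frac{137041}{280} = - \frac{291041}{280}$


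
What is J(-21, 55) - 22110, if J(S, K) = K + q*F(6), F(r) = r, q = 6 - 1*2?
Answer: -22031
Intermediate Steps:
q = 4 (q = 6 - 2 = 4)
J(S, K) = 24 + K (J(S, K) = K + 4*6 = K + 24 = 24 + K)
J(-21, 55) - 22110 = (24 + 55) - 22110 = 79 - 22110 = -22031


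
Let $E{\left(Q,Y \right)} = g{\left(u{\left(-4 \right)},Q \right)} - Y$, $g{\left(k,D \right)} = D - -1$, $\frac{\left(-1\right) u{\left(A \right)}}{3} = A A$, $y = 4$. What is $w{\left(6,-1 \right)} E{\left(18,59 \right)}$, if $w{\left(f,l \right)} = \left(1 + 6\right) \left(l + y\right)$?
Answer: $-840$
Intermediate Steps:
$u{\left(A \right)} = - 3 A^{2}$ ($u{\left(A \right)} = - 3 A A = - 3 A^{2}$)
$g{\left(k,D \right)} = 1 + D$ ($g{\left(k,D \right)} = D + 1 = 1 + D$)
$w{\left(f,l \right)} = 28 + 7 l$ ($w{\left(f,l \right)} = \left(1 + 6\right) \left(l + 4\right) = 7 \left(4 + l\right) = 28 + 7 l$)
$E{\left(Q,Y \right)} = 1 + Q - Y$ ($E{\left(Q,Y \right)} = \left(1 + Q\right) - Y = 1 + Q - Y$)
$w{\left(6,-1 \right)} E{\left(18,59 \right)} = \left(28 + 7 \left(-1\right)\right) \left(1 + 18 - 59\right) = \left(28 - 7\right) \left(1 + 18 - 59\right) = 21 \left(-40\right) = -840$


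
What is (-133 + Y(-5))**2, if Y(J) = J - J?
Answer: 17689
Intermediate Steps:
Y(J) = 0
(-133 + Y(-5))**2 = (-133 + 0)**2 = (-133)**2 = 17689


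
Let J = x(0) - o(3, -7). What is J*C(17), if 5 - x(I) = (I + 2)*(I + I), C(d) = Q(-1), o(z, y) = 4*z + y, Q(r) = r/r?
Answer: 0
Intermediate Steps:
Q(r) = 1
o(z, y) = y + 4*z
C(d) = 1
x(I) = 5 - 2*I*(2 + I) (x(I) = 5 - (I + 2)*(I + I) = 5 - (2 + I)*2*I = 5 - 2*I*(2 + I))
J = 0 (J = (5 - 4*0 - 2*0²) - (-7 + 4*3) = (5 + 0 - 2*0) - (-7 + 12) = (5 + 0 + 0) - 1*5 = 5 - 5 = 0)
J*C(17) = 0*1 = 0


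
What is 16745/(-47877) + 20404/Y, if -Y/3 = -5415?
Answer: 234953261/259253955 ≈ 0.90627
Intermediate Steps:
Y = 16245 (Y = -3*(-5415) = 16245)
16745/(-47877) + 20404/Y = 16745/(-47877) + 20404/16245 = 16745*(-1/47877) + 20404*(1/16245) = -16745/47877 + 20404/16245 = 234953261/259253955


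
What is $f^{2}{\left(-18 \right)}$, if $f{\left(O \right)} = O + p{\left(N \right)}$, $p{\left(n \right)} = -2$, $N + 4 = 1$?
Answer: $400$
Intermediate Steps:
$N = -3$ ($N = -4 + 1 = -3$)
$f{\left(O \right)} = -2 + O$ ($f{\left(O \right)} = O - 2 = -2 + O$)
$f^{2}{\left(-18 \right)} = \left(-2 - 18\right)^{2} = \left(-20\right)^{2} = 400$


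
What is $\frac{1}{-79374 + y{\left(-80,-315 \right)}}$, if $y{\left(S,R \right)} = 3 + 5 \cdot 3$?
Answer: $- \frac{1}{79356} \approx -1.2601 \cdot 10^{-5}$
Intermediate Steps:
$y{\left(S,R \right)} = 18$ ($y{\left(S,R \right)} = 3 + 15 = 18$)
$\frac{1}{-79374 + y{\left(-80,-315 \right)}} = \frac{1}{-79374 + 18} = \frac{1}{-79356} = - \frac{1}{79356}$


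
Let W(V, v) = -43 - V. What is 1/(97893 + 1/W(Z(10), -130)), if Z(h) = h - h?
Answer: 43/4209398 ≈ 1.0215e-5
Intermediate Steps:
Z(h) = 0
1/(97893 + 1/W(Z(10), -130)) = 1/(97893 + 1/(-43 - 1*0)) = 1/(97893 + 1/(-43 + 0)) = 1/(97893 + 1/(-43)) = 1/(97893 - 1/43) = 1/(4209398/43) = 43/4209398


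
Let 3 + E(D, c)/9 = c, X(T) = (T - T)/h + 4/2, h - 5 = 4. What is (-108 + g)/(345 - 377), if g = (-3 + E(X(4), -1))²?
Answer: -1413/32 ≈ -44.156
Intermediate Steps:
h = 9 (h = 5 + 4 = 9)
X(T) = 2 (X(T) = (T - T)/9 + 4/2 = 0*(⅑) + 4*(½) = 0 + 2 = 2)
E(D, c) = -27 + 9*c
g = 1521 (g = (-3 + (-27 + 9*(-1)))² = (-3 + (-27 - 9))² = (-3 - 36)² = (-39)² = 1521)
(-108 + g)/(345 - 377) = (-108 + 1521)/(345 - 377) = 1413/(-32) = 1413*(-1/32) = -1413/32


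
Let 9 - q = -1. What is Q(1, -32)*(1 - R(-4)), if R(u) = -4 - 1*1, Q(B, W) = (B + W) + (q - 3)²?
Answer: 108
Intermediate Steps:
q = 10 (q = 9 - 1*(-1) = 9 + 1 = 10)
Q(B, W) = 49 + B + W (Q(B, W) = (B + W) + (10 - 3)² = (B + W) + 7² = (B + W) + 49 = 49 + B + W)
R(u) = -5 (R(u) = -4 - 1 = -5)
Q(1, -32)*(1 - R(-4)) = (49 + 1 - 32)*(1 - 1*(-5)) = 18*(1 + 5) = 18*6 = 108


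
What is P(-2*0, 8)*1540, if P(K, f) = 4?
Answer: 6160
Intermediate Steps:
P(-2*0, 8)*1540 = 4*1540 = 6160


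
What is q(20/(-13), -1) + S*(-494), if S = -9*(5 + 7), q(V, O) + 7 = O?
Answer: 53344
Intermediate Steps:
q(V, O) = -7 + O
S = -108 (S = -9*12 = -108)
q(20/(-13), -1) + S*(-494) = (-7 - 1) - 108*(-494) = -8 + 53352 = 53344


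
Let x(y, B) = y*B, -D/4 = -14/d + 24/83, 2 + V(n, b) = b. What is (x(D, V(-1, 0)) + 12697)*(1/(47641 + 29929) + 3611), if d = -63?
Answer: 531511796249153/11588958 ≈ 4.5864e+7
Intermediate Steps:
V(n, b) = -2 + b
D = -1528/747 (D = -4*(-14/(-63) + 24/83) = -4*(-14*(-1/63) + 24*(1/83)) = -4*(2/9 + 24/83) = -4*382/747 = -1528/747 ≈ -2.0455)
x(y, B) = B*y
(x(D, V(-1, 0)) + 12697)*(1/(47641 + 29929) + 3611) = ((-2 + 0)*(-1528/747) + 12697)*(1/(47641 + 29929) + 3611) = (-2*(-1528/747) + 12697)*(1/77570 + 3611) = (3056/747 + 12697)*(1/77570 + 3611) = (9487715/747)*(280105271/77570) = 531511796249153/11588958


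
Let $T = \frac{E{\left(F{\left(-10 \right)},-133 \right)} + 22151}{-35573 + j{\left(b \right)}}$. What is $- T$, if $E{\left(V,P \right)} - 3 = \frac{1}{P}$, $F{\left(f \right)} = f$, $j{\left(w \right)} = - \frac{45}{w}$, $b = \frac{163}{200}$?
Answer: $\frac{480276403}{772384067} \approx 0.62181$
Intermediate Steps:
$b = \frac{163}{200}$ ($b = 163 \cdot \frac{1}{200} = \frac{163}{200} \approx 0.815$)
$E{\left(V,P \right)} = 3 + \frac{1}{P}$
$T = - \frac{480276403}{772384067}$ ($T = \frac{\left(3 + \frac{1}{-133}\right) + 22151}{-35573 - \frac{45}{\frac{163}{200}}} = \frac{\left(3 - \frac{1}{133}\right) + 22151}{-35573 - \frac{9000}{163}} = \frac{\frac{398}{133} + 22151}{-35573 - \frac{9000}{163}} = \frac{2946481}{133 \left(- \frac{5807399}{163}\right)} = \frac{2946481}{133} \left(- \frac{163}{5807399}\right) = - \frac{480276403}{772384067} \approx -0.62181$)
$- T = \left(-1\right) \left(- \frac{480276403}{772384067}\right) = \frac{480276403}{772384067}$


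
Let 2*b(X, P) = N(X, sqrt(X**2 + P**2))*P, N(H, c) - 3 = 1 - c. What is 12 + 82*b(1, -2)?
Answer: -316 + 82*sqrt(5) ≈ -132.64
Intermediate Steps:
N(H, c) = 4 - c (N(H, c) = 3 + (1 - c) = 4 - c)
b(X, P) = P*(4 - sqrt(P**2 + X**2))/2 (b(X, P) = ((4 - sqrt(X**2 + P**2))*P)/2 = ((4 - sqrt(P**2 + X**2))*P)/2 = (P*(4 - sqrt(P**2 + X**2)))/2 = P*(4 - sqrt(P**2 + X**2))/2)
12 + 82*b(1, -2) = 12 + 82*((1/2)*(-2)*(4 - sqrt((-2)**2 + 1**2))) = 12 + 82*((1/2)*(-2)*(4 - sqrt(4 + 1))) = 12 + 82*((1/2)*(-2)*(4 - sqrt(5))) = 12 + 82*(-4 + sqrt(5)) = 12 + (-328 + 82*sqrt(5)) = -316 + 82*sqrt(5)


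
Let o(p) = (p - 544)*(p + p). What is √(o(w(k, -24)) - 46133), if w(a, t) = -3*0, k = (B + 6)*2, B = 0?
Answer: I*√46133 ≈ 214.79*I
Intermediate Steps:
k = 12 (k = (0 + 6)*2 = 6*2 = 12)
w(a, t) = 0
o(p) = 2*p*(-544 + p) (o(p) = (-544 + p)*(2*p) = 2*p*(-544 + p))
√(o(w(k, -24)) - 46133) = √(2*0*(-544 + 0) - 46133) = √(2*0*(-544) - 46133) = √(0 - 46133) = √(-46133) = I*√46133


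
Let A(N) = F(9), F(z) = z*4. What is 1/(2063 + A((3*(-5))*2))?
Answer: 1/2099 ≈ 0.00047642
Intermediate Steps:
F(z) = 4*z
A(N) = 36 (A(N) = 4*9 = 36)
1/(2063 + A((3*(-5))*2)) = 1/(2063 + 36) = 1/2099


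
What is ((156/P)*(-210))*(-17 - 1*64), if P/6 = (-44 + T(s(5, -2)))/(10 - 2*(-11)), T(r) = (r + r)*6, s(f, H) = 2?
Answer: -707616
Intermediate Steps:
T(r) = 12*r (T(r) = (2*r)*6 = 12*r)
P = -15/4 (P = 6*((-44 + 12*2)/(10 - 2*(-11))) = 6*((-44 + 24)/(10 + 22)) = 6*(-20/32) = 6*(-20*1/32) = 6*(-5/8) = -15/4 ≈ -3.7500)
((156/P)*(-210))*(-17 - 1*64) = ((156/(-15/4))*(-210))*(-17 - 1*64) = ((156*(-4/15))*(-210))*(-17 - 64) = -208/5*(-210)*(-81) = 8736*(-81) = -707616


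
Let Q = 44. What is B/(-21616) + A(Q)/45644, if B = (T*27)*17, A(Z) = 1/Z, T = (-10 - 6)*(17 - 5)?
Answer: 11061916039/2713261936 ≈ 4.0770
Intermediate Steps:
T = -192 (T = -16*12 = -192)
B = -88128 (B = -192*27*17 = -5184*17 = -88128)
B/(-21616) + A(Q)/45644 = -88128/(-21616) + 1/(44*45644) = -88128*(-1/21616) + (1/44)*(1/45644) = 5508/1351 + 1/2008336 = 11061916039/2713261936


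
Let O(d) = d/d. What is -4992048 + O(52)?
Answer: -4992047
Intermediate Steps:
O(d) = 1
-4992048 + O(52) = -4992048 + 1 = -4992047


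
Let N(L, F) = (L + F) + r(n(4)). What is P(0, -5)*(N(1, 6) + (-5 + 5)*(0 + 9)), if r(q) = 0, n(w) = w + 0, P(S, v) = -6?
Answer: -42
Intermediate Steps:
n(w) = w
N(L, F) = F + L (N(L, F) = (L + F) + 0 = (F + L) + 0 = F + L)
P(0, -5)*(N(1, 6) + (-5 + 5)*(0 + 9)) = -6*((6 + 1) + (-5 + 5)*(0 + 9)) = -6*(7 + 0*9) = -6*(7 + 0) = -6*7 = -42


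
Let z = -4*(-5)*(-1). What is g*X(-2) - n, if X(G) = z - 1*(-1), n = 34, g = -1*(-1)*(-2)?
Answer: 4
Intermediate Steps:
z = -20 (z = 20*(-1) = -20)
g = -2 (g = 1*(-2) = -2)
X(G) = -19 (X(G) = -20 - 1*(-1) = -20 + 1 = -19)
g*X(-2) - n = -2*(-19) - 1*34 = 38 - 34 = 4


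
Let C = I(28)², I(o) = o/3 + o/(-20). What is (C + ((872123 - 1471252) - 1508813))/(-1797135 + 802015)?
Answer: 474272789/223902000 ≈ 2.1182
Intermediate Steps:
I(o) = 17*o/60 (I(o) = o*(⅓) + o*(-1/20) = o/3 - o/20 = 17*o/60)
C = 14161/225 (C = ((17/60)*28)² = (119/15)² = 14161/225 ≈ 62.938)
(C + ((872123 - 1471252) - 1508813))/(-1797135 + 802015) = (14161/225 + ((872123 - 1471252) - 1508813))/(-1797135 + 802015) = (14161/225 + (-599129 - 1508813))/(-995120) = (14161/225 - 2107942)*(-1/995120) = -474272789/225*(-1/995120) = 474272789/223902000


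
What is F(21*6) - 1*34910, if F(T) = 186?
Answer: -34724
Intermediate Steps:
F(21*6) - 1*34910 = 186 - 1*34910 = 186 - 34910 = -34724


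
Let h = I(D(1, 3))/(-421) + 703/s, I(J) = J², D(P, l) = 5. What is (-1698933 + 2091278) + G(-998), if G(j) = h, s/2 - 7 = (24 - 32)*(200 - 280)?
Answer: 213739618643/544774 ≈ 3.9235e+5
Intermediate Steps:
s = 1294 (s = 14 + 2*((24 - 32)*(200 - 280)) = 14 + 2*(-8*(-80)) = 14 + 2*640 = 14 + 1280 = 1294)
h = 263613/544774 (h = 5²/(-421) + 703/1294 = 25*(-1/421) + 703*(1/1294) = -25/421 + 703/1294 = 263613/544774 ≈ 0.48389)
G(j) = 263613/544774
(-1698933 + 2091278) + G(-998) = (-1698933 + 2091278) + 263613/544774 = 392345 + 263613/544774 = 213739618643/544774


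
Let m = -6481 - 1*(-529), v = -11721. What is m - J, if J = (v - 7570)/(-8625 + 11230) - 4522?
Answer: -3705859/2605 ≈ -1422.6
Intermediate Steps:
J = -11799101/2605 (J = (-11721 - 7570)/(-8625 + 11230) - 4522 = -19291/2605 - 4522 = -11799101/2605 ≈ -4529.4)
m = -5952 (m = -6481 + 529 = -5952)
m - J = -5952 - 1*(-11799101/2605) = -5952 + 11799101/2605 = -3705859/2605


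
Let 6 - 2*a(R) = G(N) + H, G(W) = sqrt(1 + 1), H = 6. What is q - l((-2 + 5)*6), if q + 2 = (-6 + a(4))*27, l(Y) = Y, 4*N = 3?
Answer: -182 - 27*sqrt(2)/2 ≈ -201.09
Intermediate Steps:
N = 3/4 (N = (1/4)*3 = 3/4 ≈ 0.75000)
G(W) = sqrt(2)
a(R) = -sqrt(2)/2 (a(R) = 3 - (sqrt(2) + 6)/2 = 3 - (6 + sqrt(2))/2 = 3 + (-3 - sqrt(2)/2) = -sqrt(2)/2)
q = -164 - 27*sqrt(2)/2 (q = -2 + (-6 - sqrt(2)/2)*27 = -2 + (-162 - 27*sqrt(2)/2) = -164 - 27*sqrt(2)/2 ≈ -183.09)
q - l((-2 + 5)*6) = (-164 - 27*sqrt(2)/2) - (-2 + 5)*6 = (-164 - 27*sqrt(2)/2) - 3*6 = (-164 - 27*sqrt(2)/2) - 1*18 = (-164 - 27*sqrt(2)/2) - 18 = -182 - 27*sqrt(2)/2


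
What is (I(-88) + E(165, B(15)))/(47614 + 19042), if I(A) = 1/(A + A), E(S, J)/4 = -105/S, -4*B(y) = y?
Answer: -449/11731456 ≈ -3.8273e-5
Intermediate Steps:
B(y) = -y/4
E(S, J) = -420/S (E(S, J) = 4*(-105/S) = -420/S)
I(A) = 1/(2*A)
(I(-88) + E(165, B(15)))/(47614 + 19042) = ((½)/(-88) - 420/165)/(47614 + 19042) = ((½)*(-1/88) - 420*1/165)/66656 = (-1/176 - 28/11)*(1/66656) = -449/176*1/66656 = -449/11731456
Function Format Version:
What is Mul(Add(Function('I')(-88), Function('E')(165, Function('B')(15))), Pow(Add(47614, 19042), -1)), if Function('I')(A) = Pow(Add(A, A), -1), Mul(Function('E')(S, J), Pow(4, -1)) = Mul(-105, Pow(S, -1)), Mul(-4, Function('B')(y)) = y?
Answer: Rational(-449, 11731456) ≈ -3.8273e-5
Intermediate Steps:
Function('B')(y) = Mul(Rational(-1, 4), y)
Function('E')(S, J) = Mul(-420, Pow(S, -1)) (Function('E')(S, J) = Mul(4, Mul(-105, Pow(S, -1))) = Mul(-420, Pow(S, -1)))
Function('I')(A) = Mul(Rational(1, 2), Pow(A, -1)) (Function('I')(A) = Pow(Mul(2, A), -1) = Mul(Rational(1, 2), Pow(A, -1)))
Mul(Add(Function('I')(-88), Function('E')(165, Function('B')(15))), Pow(Add(47614, 19042), -1)) = Mul(Add(Mul(Rational(1, 2), Pow(-88, -1)), Mul(-420, Pow(165, -1))), Pow(Add(47614, 19042), -1)) = Mul(Add(Mul(Rational(1, 2), Rational(-1, 88)), Mul(-420, Rational(1, 165))), Pow(66656, -1)) = Mul(Add(Rational(-1, 176), Rational(-28, 11)), Rational(1, 66656)) = Mul(Rational(-449, 176), Rational(1, 66656)) = Rational(-449, 11731456)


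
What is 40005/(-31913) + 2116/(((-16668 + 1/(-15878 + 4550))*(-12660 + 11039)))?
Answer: -1749076685497743/1395369871249595 ≈ -1.2535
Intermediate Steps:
40005/(-31913) + 2116/(((-16668 + 1/(-15878 + 4550))*(-12660 + 11039))) = 40005*(-1/31913) + 2116/(((-16668 + 1/(-11328))*(-1621))) = -5715/4559 + 2116/(((-16668 - 1/11328)*(-1621))) = -5715/4559 + 2116/((-188815105/11328*(-1621))) = -5715/4559 + 2116/(306069285205/11328) = -5715/4559 + 2116*(11328/306069285205) = -5715/4559 + 23970048/306069285205 = -1749076685497743/1395369871249595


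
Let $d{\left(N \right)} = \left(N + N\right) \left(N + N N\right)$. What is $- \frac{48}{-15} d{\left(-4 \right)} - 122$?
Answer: $- \frac{2146}{5} \approx -429.2$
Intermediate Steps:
$d{\left(N \right)} = 2 N \left(N + N^{2}\right)$
$- \frac{48}{-15} d{\left(-4 \right)} - 122 = - \frac{48}{-15} \cdot 2 \left(-4\right)^{2} \left(1 - 4\right) - 122 = \left(-48\right) \left(- \frac{1}{15}\right) 2 \cdot 16 \left(-3\right) - 122 = \frac{16}{5} \left(-96\right) - 122 = - \frac{1536}{5} - 122 = - \frac{2146}{5}$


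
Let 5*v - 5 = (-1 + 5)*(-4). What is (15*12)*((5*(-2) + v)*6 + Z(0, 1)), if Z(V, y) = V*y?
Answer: -13176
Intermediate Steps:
v = -11/5 (v = 1 + ((-1 + 5)*(-4))/5 = 1 + (4*(-4))/5 = 1 + (⅕)*(-16) = 1 - 16/5 = -11/5 ≈ -2.2000)
(15*12)*((5*(-2) + v)*6 + Z(0, 1)) = (15*12)*((5*(-2) - 11/5)*6 + 0*1) = 180*((-10 - 11/5)*6 + 0) = 180*(-61/5*6 + 0) = 180*(-366/5 + 0) = 180*(-366/5) = -13176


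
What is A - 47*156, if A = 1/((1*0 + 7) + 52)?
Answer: -432587/59 ≈ -7332.0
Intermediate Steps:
A = 1/59 (A = 1/((0 + 7) + 52) = 1/(7 + 52) = 1/59 ≈ 0.016949)
A - 47*156 = 1/59 - 47*156 = 1/59 - 7332 = -432587/59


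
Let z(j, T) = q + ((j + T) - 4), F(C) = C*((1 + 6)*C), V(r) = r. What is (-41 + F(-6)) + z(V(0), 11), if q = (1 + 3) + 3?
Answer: 225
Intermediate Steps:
q = 7 (q = 4 + 3 = 7)
F(C) = 7*C**2 (F(C) = C*(7*C) = 7*C**2)
z(j, T) = 3 + T + j (z(j, T) = 7 + ((j + T) - 4) = 7 + ((T + j) - 4) = 7 + (-4 + T + j) = 3 + T + j)
(-41 + F(-6)) + z(V(0), 11) = (-41 + 7*(-6)**2) + (3 + 11 + 0) = (-41 + 7*36) + 14 = (-41 + 252) + 14 = 211 + 14 = 225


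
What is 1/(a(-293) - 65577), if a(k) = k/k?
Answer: -1/65576 ≈ -1.5249e-5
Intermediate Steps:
a(k) = 1
1/(a(-293) - 65577) = 1/(1 - 65577) = 1/(-65576) = -1/65576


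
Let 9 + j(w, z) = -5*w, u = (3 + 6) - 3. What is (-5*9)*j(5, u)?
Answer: 1530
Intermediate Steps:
u = 6 (u = 9 - 3 = 6)
j(w, z) = -9 - 5*w
(-5*9)*j(5, u) = (-5*9)*(-9 - 5*5) = -45*(-9 - 25) = -45*(-34) = 1530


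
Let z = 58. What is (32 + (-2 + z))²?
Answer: 7744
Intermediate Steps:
(32 + (-2 + z))² = (32 + (-2 + 58))² = (32 + 56)² = 88² = 7744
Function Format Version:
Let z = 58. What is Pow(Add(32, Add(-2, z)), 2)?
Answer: 7744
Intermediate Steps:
Pow(Add(32, Add(-2, z)), 2) = Pow(Add(32, Add(-2, 58)), 2) = Pow(Add(32, 56), 2) = Pow(88, 2) = 7744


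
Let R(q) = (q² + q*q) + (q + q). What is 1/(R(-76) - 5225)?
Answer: 1/6175 ≈ 0.00016194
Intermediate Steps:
R(q) = 2*q + 2*q² (R(q) = (q² + q²) + 2*q = 2*q² + 2*q = 2*q + 2*q²)
1/(R(-76) - 5225) = 1/(2*(-76)*(1 - 76) - 5225) = 1/(2*(-76)*(-75) - 5225) = 1/(11400 - 5225) = 1/6175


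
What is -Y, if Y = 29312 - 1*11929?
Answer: -17383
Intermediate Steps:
Y = 17383 (Y = 29312 - 11929 = 17383)
-Y = -1*17383 = -17383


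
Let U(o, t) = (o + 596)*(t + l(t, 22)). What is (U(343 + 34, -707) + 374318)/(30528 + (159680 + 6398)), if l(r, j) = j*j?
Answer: 157339/196606 ≈ 0.80028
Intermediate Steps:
l(r, j) = j²
U(o, t) = (484 + t)*(596 + o) (U(o, t) = (o + 596)*(t + 22²) = (596 + o)*(t + 484) = (596 + o)*(484 + t) = (484 + t)*(596 + o))
(U(343 + 34, -707) + 374318)/(30528 + (159680 + 6398)) = ((288464 + 484*(343 + 34) + 596*(-707) + (343 + 34)*(-707)) + 374318)/(30528 + (159680 + 6398)) = ((288464 + 484*377 - 421372 + 377*(-707)) + 374318)/(30528 + 166078) = ((288464 + 182468 - 421372 - 266539) + 374318)/196606 = (-216979 + 374318)*(1/196606) = 157339*(1/196606) = 157339/196606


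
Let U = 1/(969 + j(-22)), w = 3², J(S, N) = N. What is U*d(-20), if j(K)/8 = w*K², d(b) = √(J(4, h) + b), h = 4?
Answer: 4*I/35817 ≈ 0.00011168*I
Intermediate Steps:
w = 9
d(b) = √(4 + b)
j(K) = 72*K² (j(K) = 8*(9*K²) = 72*K²)
U = 1/35817 (U = 1/(969 + 72*(-22)²) = 1/(969 + 72*484) = 1/(969 + 34848) = 1/35817 ≈ 2.7920e-5)
U*d(-20) = √(4 - 20)/35817 = √(-16)/35817 = (4*I)/35817 = 4*I/35817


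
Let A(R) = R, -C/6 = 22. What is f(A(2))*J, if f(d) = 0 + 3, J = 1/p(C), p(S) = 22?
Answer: 3/22 ≈ 0.13636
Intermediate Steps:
C = -132 (C = -6*22 = -132)
J = 1/22 ≈ 0.045455
f(d) = 3
f(A(2))*J = 3*(1/22) = 3/22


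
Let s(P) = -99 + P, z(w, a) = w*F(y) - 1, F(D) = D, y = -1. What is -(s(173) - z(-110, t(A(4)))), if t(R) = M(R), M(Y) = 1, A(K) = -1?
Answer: 35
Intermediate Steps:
t(R) = 1
z(w, a) = -1 - w (z(w, a) = w*(-1) - 1 = -w - 1 = -1 - w)
-(s(173) - z(-110, t(A(4)))) = -((-99 + 173) - (-1 - 1*(-110))) = -(74 - (-1 + 110)) = -(74 - 1*109) = -(74 - 109) = -1*(-35) = 35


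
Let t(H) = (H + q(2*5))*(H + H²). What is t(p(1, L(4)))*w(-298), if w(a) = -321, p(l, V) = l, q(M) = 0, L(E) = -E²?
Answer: -642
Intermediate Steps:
t(H) = H*(H + H²) (t(H) = (H + 0)*(H + H²) = H*(H + H²))
t(p(1, L(4)))*w(-298) = (1²*(1 + 1))*(-321) = (1*2)*(-321) = 2*(-321) = -642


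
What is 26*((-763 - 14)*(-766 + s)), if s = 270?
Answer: 10020192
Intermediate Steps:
26*((-763 - 14)*(-766 + s)) = 26*((-763 - 14)*(-766 + 270)) = 26*(-777*(-496)) = 26*385392 = 10020192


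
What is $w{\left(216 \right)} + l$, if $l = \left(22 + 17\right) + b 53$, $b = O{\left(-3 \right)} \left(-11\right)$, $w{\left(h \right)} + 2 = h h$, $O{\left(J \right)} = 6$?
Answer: $43195$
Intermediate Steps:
$w{\left(h \right)} = -2 + h^{2}$ ($w{\left(h \right)} = -2 + h h = -2 + h^{2}$)
$b = -66$ ($b = 6 \left(-11\right) = -66$)
$l = -3459$ ($l = \left(22 + 17\right) - 3498 = 39 - 3498 = -3459$)
$w{\left(216 \right)} + l = \left(-2 + 216^{2}\right) - 3459 = \left(-2 + 46656\right) - 3459 = 46654 - 3459 = 43195$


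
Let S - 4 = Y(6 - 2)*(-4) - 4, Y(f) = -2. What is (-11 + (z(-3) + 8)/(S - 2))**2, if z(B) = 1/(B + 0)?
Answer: 30625/324 ≈ 94.522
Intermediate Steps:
z(B) = 1/B
S = 8 (S = 4 + (-2*(-4) - 4) = 4 + (8 - 4) = 4 + 4 = 8)
(-11 + (z(-3) + 8)/(S - 2))**2 = (-11 + (1/(-3) + 8)/(8 - 2))**2 = (-11 + (-1/3 + 8)/6)**2 = (-11 + (23/3)*(1/6))**2 = (-11 + 23/18)**2 = (-175/18)**2 = 30625/324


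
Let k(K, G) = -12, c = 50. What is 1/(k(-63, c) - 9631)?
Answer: -1/9643 ≈ -0.00010370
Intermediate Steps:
1/(k(-63, c) - 9631) = 1/(-12 - 9631) = 1/(-9643) = -1/9643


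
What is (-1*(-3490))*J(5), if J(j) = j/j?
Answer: 3490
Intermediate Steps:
J(j) = 1
(-1*(-3490))*J(5) = -1*(-3490)*1 = 3490*1 = 3490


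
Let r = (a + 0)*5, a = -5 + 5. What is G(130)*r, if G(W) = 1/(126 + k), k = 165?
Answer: 0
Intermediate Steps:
a = 0
r = 0 (r = (0 + 0)*5 = 0*5 = 0)
G(W) = 1/291 (G(W) = 1/(126 + 165) = 1/291)
G(130)*r = (1/291)*0 = 0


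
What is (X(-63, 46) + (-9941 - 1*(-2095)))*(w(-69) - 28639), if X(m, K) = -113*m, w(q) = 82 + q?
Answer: 20811102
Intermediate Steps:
(X(-63, 46) + (-9941 - 1*(-2095)))*(w(-69) - 28639) = (-113*(-63) + (-9941 - 1*(-2095)))*((82 - 69) - 28639) = (7119 + (-9941 + 2095))*(13 - 28639) = (7119 - 7846)*(-28626) = -727*(-28626) = 20811102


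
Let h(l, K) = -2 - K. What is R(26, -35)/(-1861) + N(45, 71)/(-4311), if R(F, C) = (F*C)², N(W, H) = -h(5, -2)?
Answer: -828100/1861 ≈ -444.98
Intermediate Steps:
N(W, H) = 0 (N(W, H) = -(-2 - 1*(-2)) = -(-2 + 2) = -1*0 = 0)
R(F, C) = C²*F² (R(F, C) = (C*F)² = C²*F²)
R(26, -35)/(-1861) + N(45, 71)/(-4311) = ((-35)²*26²)/(-1861) + 0/(-4311) = (1225*676)*(-1/1861) + 0*(-1/4311) = 828100*(-1/1861) + 0 = -828100/1861 + 0 = -828100/1861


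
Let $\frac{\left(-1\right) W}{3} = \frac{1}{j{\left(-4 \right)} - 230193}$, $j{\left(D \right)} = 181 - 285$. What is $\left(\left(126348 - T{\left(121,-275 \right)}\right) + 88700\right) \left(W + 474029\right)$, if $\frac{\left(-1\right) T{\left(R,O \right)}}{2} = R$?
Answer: $\frac{23502661734858640}{230297} \approx 1.0205 \cdot 10^{11}$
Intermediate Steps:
$j{\left(D \right)} = -104$ ($j{\left(D \right)} = 181 - 285 = -104$)
$T{\left(R,O \right)} = - 2 R$
$W = \frac{3}{230297}$ ($W = - \frac{3}{-104 - 230193} = - \frac{3}{-230297} = \left(-3\right) \left(- \frac{1}{230297}\right) = \frac{3}{230297} \approx 1.3027 \cdot 10^{-5}$)
$\left(\left(126348 - T{\left(121,-275 \right)}\right) + 88700\right) \left(W + 474029\right) = \left(\left(126348 - \left(-2\right) 121\right) + 88700\right) \left(\frac{3}{230297} + 474029\right) = \left(\left(126348 - -242\right) + 88700\right) \frac{109167456616}{230297} = \left(\left(126348 + 242\right) + 88700\right) \frac{109167456616}{230297} = \left(126590 + 88700\right) \frac{109167456616}{230297} = 215290 \cdot \frac{109167456616}{230297} = \frac{23502661734858640}{230297}$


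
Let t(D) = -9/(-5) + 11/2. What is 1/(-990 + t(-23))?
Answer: -10/9827 ≈ -0.0010176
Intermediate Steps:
t(D) = 73/10 (t(D) = -9*(-1/5) + 11*(1/2) = 9/5 + 11/2 = 73/10)
1/(-990 + t(-23)) = 1/(-990 + 73/10) = 1/(-9827/10) = -10/9827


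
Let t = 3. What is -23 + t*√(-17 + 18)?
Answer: -20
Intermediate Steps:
-23 + t*√(-17 + 18) = -23 + 3*√(-17 + 18) = -23 + 3*√1 = -23 + 3*1 = -23 + 3 = -20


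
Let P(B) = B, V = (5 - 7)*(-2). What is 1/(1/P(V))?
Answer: 4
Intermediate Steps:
V = 4 (V = -2*(-2) = 4)
1/(1/P(V)) = 1/(1/4) = 4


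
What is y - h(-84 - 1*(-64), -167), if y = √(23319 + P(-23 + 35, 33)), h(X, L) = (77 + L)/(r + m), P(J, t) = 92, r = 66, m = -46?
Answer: 9/2 + √23411 ≈ 157.51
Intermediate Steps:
h(X, L) = 77/20 + L/20 (h(X, L) = (77 + L)/(66 - 46) = (77 + L)/20 = (77 + L)*(1/20) = 77/20 + L/20)
y = √23411 (y = √(23319 + 92) = √23411 ≈ 153.01)
y - h(-84 - 1*(-64), -167) = √23411 - (77/20 + (1/20)*(-167)) = √23411 - (77/20 - 167/20) = √23411 - 1*(-9/2) = √23411 + 9/2 = 9/2 + √23411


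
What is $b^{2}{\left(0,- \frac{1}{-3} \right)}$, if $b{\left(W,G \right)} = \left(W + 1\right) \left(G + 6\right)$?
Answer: $\frac{361}{9} \approx 40.111$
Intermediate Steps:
$b{\left(W,G \right)} = \left(1 + W\right) \left(6 + G\right)$
$b^{2}{\left(0,- \frac{1}{-3} \right)} = \left(6 - \frac{1}{-3} + 6 \cdot 0 + - \frac{1}{-3} \cdot 0\right)^{2} = \left(6 - - \frac{1}{3} + 0 + \left(-1\right) \left(- \frac{1}{3}\right) 0\right)^{2} = \left(6 + \frac{1}{3} + 0 + \frac{1}{3} \cdot 0\right)^{2} = \left(6 + \frac{1}{3} + 0 + 0\right)^{2} = \left(\frac{19}{3}\right)^{2} = \frac{361}{9}$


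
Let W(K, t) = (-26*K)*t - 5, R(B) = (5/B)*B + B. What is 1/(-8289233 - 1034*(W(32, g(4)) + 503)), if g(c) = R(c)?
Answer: -1/1061573 ≈ -9.4200e-7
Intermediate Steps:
R(B) = 5 + B
g(c) = 5 + c
W(K, t) = -5 - 26*K*t (W(K, t) = -26*K*t - 5 = -5 - 26*K*t)
1/(-8289233 - 1034*(W(32, g(4)) + 503)) = 1/(-8289233 - 1034*((-5 - 26*32*(5 + 4)) + 503)) = 1/(-8289233 - 1034*((-5 - 26*32*9) + 503)) = 1/(-8289233 - 1034*((-5 - 7488) + 503)) = 1/(-8289233 - 1034*(-7493 + 503)) = 1/(-8289233 - 1034*(-6990)) = 1/(-8289233 + 7227660) = 1/(-1061573) = -1/1061573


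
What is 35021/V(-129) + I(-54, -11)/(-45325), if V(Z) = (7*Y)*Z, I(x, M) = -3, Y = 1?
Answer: -226760588/5846925 ≈ -38.783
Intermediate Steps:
V(Z) = 7*Z (V(Z) = (7*1)*Z = 7*Z)
35021/V(-129) + I(-54, -11)/(-45325) = 35021/((7*(-129))) - 3/(-45325) = 35021/(-903) - 3*(-1/45325) = 35021*(-1/903) + 3/45325 = -5003/129 + 3/45325 = -226760588/5846925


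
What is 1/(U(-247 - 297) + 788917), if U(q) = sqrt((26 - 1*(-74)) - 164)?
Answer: 788917/622390032953 - 8*I/622390032953 ≈ 1.2676e-6 - 1.2854e-11*I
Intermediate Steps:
U(q) = 8*I (U(q) = sqrt((26 + 74) - 164) = sqrt(100 - 164) = sqrt(-64) = 8*I)
1/(U(-247 - 297) + 788917) = 1/(8*I + 788917) = 1/(788917 + 8*I) = (788917 - 8*I)/622390032953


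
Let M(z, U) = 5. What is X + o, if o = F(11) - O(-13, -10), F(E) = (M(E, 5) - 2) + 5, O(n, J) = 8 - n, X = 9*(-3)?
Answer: -40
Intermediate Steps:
X = -27
F(E) = 8 (F(E) = (5 - 2) + 5 = 3 + 5 = 8)
o = -13 (o = 8 - (8 - 1*(-13)) = 8 - (8 + 13) = 8 - 1*21 = 8 - 21 = -13)
X + o = -27 - 13 = -40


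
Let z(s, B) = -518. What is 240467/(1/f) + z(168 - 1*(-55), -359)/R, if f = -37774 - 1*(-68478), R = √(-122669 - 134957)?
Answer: 7383298768 + 259*I*√257626/128813 ≈ 7.3833e+9 + 1.0206*I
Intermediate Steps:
R = I*√257626 (R = √(-257626) = I*√257626 ≈ 507.57*I)
f = 30704 (f = -37774 + 68478 = 30704)
240467/(1/f) + z(168 - 1*(-55), -359)/R = 240467/(1/30704) - 518*(-I*√257626/257626) = 240467/(1/30704) - (-259)*I*√257626/128813 = 240467*30704 + 259*I*√257626/128813 = 7383298768 + 259*I*√257626/128813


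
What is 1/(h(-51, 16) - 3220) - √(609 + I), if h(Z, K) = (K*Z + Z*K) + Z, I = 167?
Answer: -1/4903 - 2*√194 ≈ -27.857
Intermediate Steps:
h(Z, K) = Z + 2*K*Z (h(Z, K) = (K*Z + K*Z) + Z = 2*K*Z + Z = Z + 2*K*Z)
1/(h(-51, 16) - 3220) - √(609 + I) = 1/(-51*(1 + 2*16) - 3220) - √(609 + 167) = 1/(-51*(1 + 32) - 3220) - √776 = 1/(-51*33 - 3220) - 2*√194 = 1/(-1683 - 3220) - 2*√194 = 1/(-4903) - 2*√194 = -1/4903 - 2*√194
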